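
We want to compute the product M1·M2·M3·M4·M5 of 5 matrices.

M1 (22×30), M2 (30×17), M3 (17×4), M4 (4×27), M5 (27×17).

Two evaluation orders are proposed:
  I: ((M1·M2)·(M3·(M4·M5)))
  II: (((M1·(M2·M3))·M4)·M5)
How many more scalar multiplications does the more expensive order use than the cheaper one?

Order I = ((M1·M2)·(M3·(M4·M5))): (M1·M2): 22×30 by 30×17 → 22×17, cost 22·30·17 = 11220; (M4·M5): 4×27 by 27×17 → 4×17, cost 4·27·17 = 1836; (M3·(M4·M5)): 17×4 by 4×17 → 17×17, cost 17·4·17 = 1156; cumulative 2992; ((M1·M2)·(M3·(M4·M5))): 22×17 by 17×17 → 22×17, cost 22·17·17 = 6358; cumulative 20570. Total 20570.
Order II = (((M1·(M2·M3))·M4)·M5): (M2·M3): 30×17 by 17×4 → 30×4, cost 30·17·4 = 2040; (M1·(M2·M3)): 22×30 by 30×4 → 22×4, cost 22·30·4 = 2640; cumulative 4680; ((M1·(M2·M3))·M4): 22×4 by 4×27 → 22×27, cost 22·4·27 = 2376; cumulative 7056; (((M1·(M2·M3))·M4)·M5): 22×27 by 27×17 → 22×17, cost 22·27·17 = 10098; cumulative 17154. Total 17154.
Difference: |20570 − 17154| = 3416.

3416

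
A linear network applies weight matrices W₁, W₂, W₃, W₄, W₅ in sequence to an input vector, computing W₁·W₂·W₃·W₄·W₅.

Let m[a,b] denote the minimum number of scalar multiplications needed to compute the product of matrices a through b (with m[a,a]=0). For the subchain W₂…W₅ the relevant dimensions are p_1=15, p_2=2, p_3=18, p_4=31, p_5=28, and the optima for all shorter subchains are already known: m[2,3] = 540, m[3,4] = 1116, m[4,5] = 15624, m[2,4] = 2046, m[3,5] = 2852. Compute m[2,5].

m[2,5] = min over k∈[2,4] of m[2,k]+m[k+1,5]+p_{1}·p_k·p_{5}.
k=2: 0 + 2852 + 15·2·28 = 3692; k=3: 540 + 15624 + 15·18·28 = 23724; k=4: 2046 + 0 + 15·31·28 = 15066.
Minimum: 3692 at k=2.

3692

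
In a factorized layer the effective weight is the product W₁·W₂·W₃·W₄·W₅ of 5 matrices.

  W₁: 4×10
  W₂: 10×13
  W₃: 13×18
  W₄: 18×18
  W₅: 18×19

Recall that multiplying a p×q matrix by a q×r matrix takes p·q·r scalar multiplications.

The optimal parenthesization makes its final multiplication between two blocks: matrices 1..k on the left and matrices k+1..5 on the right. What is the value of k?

Adjacent pairs: W₁W₂ = 4·10·13 = 520; W₂W₃ = 10·13·18 = 2340; W₃W₄ = 13·18·18 = 4212; W₄W₅ = 18·18·19 = 6156.
Length 3: W₁..W₃: k=1: 0+2340+4·10·18=3060; k=2: 520+0+4·13·18=1456 → min 1456 | W₂..W₄: k=2: 0+4212+10·13·18=6552; k=3: 2340+0+10·18·18=5580 → min 5580 | W₃..W₅: k=3: 0+6156+13·18·19=10602; k=4: 4212+0+13·18·19=8658 → min 8658.
Length 4: W₁..W₄: k=1: 0+5580+4·10·18=6300; k=2: 520+4212+4·13·18=5668; k=3: 1456+0+4·18·18=2752 → min 2752 | W₂..W₅: k=2: 0+8658+10·13·19=11128; k=3: 2340+6156+10·18·19=11916; k=4: 5580+0+10·18·19=9000 → min 9000.
Top-level splits: k=1: (W₁..W₁)·(W₂..W₅) → 0+9000+4·10·19 = 9760; k=2: (W₁..W₂)·(W₃..W₅) → 520+8658+4·13·19 = 10166; k=3: (W₁..W₃)·(W₄..W₅) → 1456+6156+4·18·19 = 8980; k=4: (W₁..W₄)·(W₅..W₅) → 2752+0+4·18·19 = 4120.
Best split is after W₄, i.e. k = 4.

4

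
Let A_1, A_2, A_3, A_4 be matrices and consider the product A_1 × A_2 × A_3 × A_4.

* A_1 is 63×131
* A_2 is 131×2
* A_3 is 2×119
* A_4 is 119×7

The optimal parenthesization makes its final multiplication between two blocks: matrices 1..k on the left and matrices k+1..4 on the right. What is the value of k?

Adjacent pairs: A_1A_2 = 63·131·2 = 16506; A_2A_3 = 131·2·119 = 31178; A_3A_4 = 2·119·7 = 1666.
Length 3: A_1..A_3: k=1: 0+31178+63·131·119=1013285; k=2: 16506+0+63·2·119=31500 → min 31500 | A_2..A_4: k=2: 0+1666+131·2·7=3500; k=3: 31178+0+131·119·7=140301 → min 3500.
Top-level splits: k=1: (A_1..A_1)·(A_2..A_4) → 0+3500+63·131·7 = 61271; k=2: (A_1..A_2)·(A_3..A_4) → 16506+1666+63·2·7 = 19054; k=3: (A_1..A_3)·(A_4..A_4) → 31500+0+63·119·7 = 83979.
Best split is after A_2, i.e. k = 2.

2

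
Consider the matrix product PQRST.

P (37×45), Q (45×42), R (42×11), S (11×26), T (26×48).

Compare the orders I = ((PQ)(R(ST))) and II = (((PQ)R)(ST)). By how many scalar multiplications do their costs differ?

Order I = ((PQ)(R(ST))): (PQ): 37×45 by 45×42 → 37×42, cost 37·45·42 = 69930; (ST): 11×26 by 26×48 → 11×48, cost 11·26·48 = 13728; (R(ST)): 42×11 by 11×48 → 42×48, cost 42·11·48 = 22176; cumulative 35904; ((PQ)(R(ST))): 37×42 by 42×48 → 37×48, cost 37·42·48 = 74592; cumulative 180426. Total 180426.
Order II = (((PQ)R)(ST)): (PQ): 37×45 by 45×42 → 37×42, cost 37·45·42 = 69930; ((PQ)R): 37×42 by 42×11 → 37×11, cost 37·42·11 = 17094; cumulative 87024; (ST): 11×26 by 26×48 → 11×48, cost 11·26·48 = 13728; (((PQ)R)(ST)): 37×11 by 11×48 → 37×48, cost 37·11·48 = 19536; cumulative 120288. Total 120288.
Difference: |180426 − 120288| = 60138.

60138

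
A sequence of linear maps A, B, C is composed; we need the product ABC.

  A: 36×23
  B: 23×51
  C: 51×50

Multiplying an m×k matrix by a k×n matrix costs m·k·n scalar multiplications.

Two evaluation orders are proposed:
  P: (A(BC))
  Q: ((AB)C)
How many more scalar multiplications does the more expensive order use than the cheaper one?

Order P = (A(BC)): (BC): 23×51 by 51×50 → 23×50, cost 23·51·50 = 58650; (A(BC)): 36×23 by 23×50 → 36×50, cost 36·23·50 = 41400; cumulative 100050. Total 100050.
Order Q = ((AB)C): (AB): 36×23 by 23×51 → 36×51, cost 36·23·51 = 42228; ((AB)C): 36×51 by 51×50 → 36×50, cost 36·51·50 = 91800; cumulative 134028. Total 134028.
Difference: |100050 − 134028| = 33978.

33978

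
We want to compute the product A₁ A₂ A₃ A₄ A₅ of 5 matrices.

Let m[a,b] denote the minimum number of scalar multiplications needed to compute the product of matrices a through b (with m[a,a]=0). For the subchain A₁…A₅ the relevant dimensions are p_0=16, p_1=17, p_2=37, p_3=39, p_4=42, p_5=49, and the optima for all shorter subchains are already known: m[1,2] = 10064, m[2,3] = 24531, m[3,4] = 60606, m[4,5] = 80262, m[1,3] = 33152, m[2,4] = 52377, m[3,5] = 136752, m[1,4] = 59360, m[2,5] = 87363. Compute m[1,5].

92288

m[1,5] = min over k∈[1,4] of m[1,k]+m[k+1,5]+p_{0}·p_k·p_{5}.
k=1: 0 + 87363 + 16·17·49 = 100691; k=2: 10064 + 136752 + 16·37·49 = 175824; k=3: 33152 + 80262 + 16·39·49 = 143990; k=4: 59360 + 0 + 16·42·49 = 92288.
Minimum: 92288 at k=4.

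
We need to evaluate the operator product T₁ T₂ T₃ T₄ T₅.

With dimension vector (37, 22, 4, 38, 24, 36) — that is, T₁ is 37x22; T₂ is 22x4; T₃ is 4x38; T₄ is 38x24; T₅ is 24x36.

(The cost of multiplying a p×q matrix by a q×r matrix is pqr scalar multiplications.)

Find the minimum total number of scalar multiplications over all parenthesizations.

Adjacent pairs: T₁T₂ = 37·22·4 = 3256; T₂T₃ = 22·4·38 = 3344; T₃T₄ = 4·38·24 = 3648; T₄T₅ = 38·24·36 = 32832.
Length 3: T₁..T₃: k=1: 0+3344+37·22·38=34276; k=2: 3256+0+37·4·38=8880 → min 8880 | T₂..T₄: k=2: 0+3648+22·4·24=5760; k=3: 3344+0+22·38·24=23408 → min 5760 | T₃..T₅: k=3: 0+32832+4·38·36=38304; k=4: 3648+0+4·24·36=7104 → min 7104.
Length 4: T₁..T₄: k=1: 0+5760+37·22·24=25296; k=2: 3256+3648+37·4·24=10456; k=3: 8880+0+37·38·24=42624 → min 10456 | T₂..T₅: k=2: 0+7104+22·4·36=10272; k=3: 3344+32832+22·38·36=66272; k=4: 5760+0+22·24·36=24768 → min 10272.
Length 5: T₁..T₅: k=1: 0+10272+37·22·36=39576; k=2: 3256+7104+37·4·36=15688; k=3: 8880+32832+37·38·36=92328; k=4: 10456+0+37·24·36=42424 → min 15688.
Optimal order: ((T₁ T₂) ((T₃ T₄) T₅)) with cost 15688.

15688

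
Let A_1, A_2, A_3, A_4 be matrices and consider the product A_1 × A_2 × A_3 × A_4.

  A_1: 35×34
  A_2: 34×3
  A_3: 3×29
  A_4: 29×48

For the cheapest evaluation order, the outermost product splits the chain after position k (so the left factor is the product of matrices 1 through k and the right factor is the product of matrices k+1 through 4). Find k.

Adjacent pairs: A_1A_2 = 35·34·3 = 3570; A_2A_3 = 34·3·29 = 2958; A_3A_4 = 3·29·48 = 4176.
Length 3: A_1..A_3: k=1: 0+2958+35·34·29=37468; k=2: 3570+0+35·3·29=6615 → min 6615 | A_2..A_4: k=2: 0+4176+34·3·48=9072; k=3: 2958+0+34·29·48=50286 → min 9072.
Top-level splits: k=1: (A_1..A_1)·(A_2..A_4) → 0+9072+35·34·48 = 66192; k=2: (A_1..A_2)·(A_3..A_4) → 3570+4176+35·3·48 = 12786; k=3: (A_1..A_3)·(A_4..A_4) → 6615+0+35·29·48 = 55335.
Best split is after A_2, i.e. k = 2.

2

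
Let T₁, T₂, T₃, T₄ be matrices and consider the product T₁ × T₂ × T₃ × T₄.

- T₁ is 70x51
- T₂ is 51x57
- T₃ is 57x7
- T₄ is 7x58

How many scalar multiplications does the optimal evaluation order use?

73759

Adjacent pairs: T₁T₂ = 70·51·57 = 203490; T₂T₃ = 51·57·7 = 20349; T₃T₄ = 57·7·58 = 23142.
Length 3: T₁..T₃: k=1: 0+20349+70·51·7=45339; k=2: 203490+0+70·57·7=231420 → min 45339 | T₂..T₄: k=2: 0+23142+51·57·58=191748; k=3: 20349+0+51·7·58=41055 → min 41055.
Length 4: T₁..T₄: k=1: 0+41055+70·51·58=248115; k=2: 203490+23142+70·57·58=458052; k=3: 45339+0+70·7·58=73759 → min 73759.
Optimal order: ((T₁ × (T₂ × T₃)) × T₄) with cost 73759.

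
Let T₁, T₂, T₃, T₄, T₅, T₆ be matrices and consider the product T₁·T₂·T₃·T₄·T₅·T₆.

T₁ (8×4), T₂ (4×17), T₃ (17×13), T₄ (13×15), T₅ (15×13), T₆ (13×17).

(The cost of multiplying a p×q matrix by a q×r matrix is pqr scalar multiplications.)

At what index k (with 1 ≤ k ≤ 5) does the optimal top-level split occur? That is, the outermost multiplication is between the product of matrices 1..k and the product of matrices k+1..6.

Adjacent pairs: T₁T₂ = 8·4·17 = 544; T₂T₃ = 4·17·13 = 884; T₃T₄ = 17·13·15 = 3315; T₄T₅ = 13·15·13 = 2535; T₅T₆ = 15·13·17 = 3315.
Length 3: T₁..T₃: k=1: 0+884+8·4·13=1300; k=2: 544+0+8·17·13=2312 → min 1300 | T₂..T₄: k=2: 0+3315+4·17·15=4335; k=3: 884+0+4·13·15=1664 → min 1664 | T₃..T₅: k=3: 0+2535+17·13·13=5408; k=4: 3315+0+17·15·13=6630 → min 5408 | T₄..T₆: k=4: 0+3315+13·15·17=6630; k=5: 2535+0+13·13·17=5408 → min 5408.
Length 4: T₁..T₄: k=1: 0+1664+8·4·15=2144; k=2: 544+3315+8·17·15=5899; k=3: 1300+0+8·13·15=2860 → min 2144 | T₂..T₅: k=2: 0+5408+4·17·13=6292; k=3: 884+2535+4·13·13=4095; k=4: 1664+0+4·15·13=2444 → min 2444 | T₃..T₆: k=3: 0+5408+17·13·17=9165; k=4: 3315+3315+17·15·17=10965; k=5: 5408+0+17·13·17=9165 → min 9165.
Length 5: T₁..T₅: k=1: 0+2444+8·4·13=2860; k=2: 544+5408+8·17·13=7720; k=3: 1300+2535+8·13·13=5187; k=4: 2144+0+8·15·13=3704 → min 2860 | T₂..T₆: k=2: 0+9165+4·17·17=10321; k=3: 884+5408+4·13·17=7176; k=4: 1664+3315+4·15·17=5999; k=5: 2444+0+4·13·17=3328 → min 3328.
Top-level splits: k=1: (T₁..T₁)·(T₂..T₆) → 0+3328+8·4·17 = 3872; k=2: (T₁..T₂)·(T₃..T₆) → 544+9165+8·17·17 = 12021; k=3: (T₁..T₃)·(T₄..T₆) → 1300+5408+8·13·17 = 8476; k=4: (T₁..T₄)·(T₅..T₆) → 2144+3315+8·15·17 = 7499; k=5: (T₁..T₅)·(T₆..T₆) → 2860+0+8·13·17 = 4628.
Best split is after T₁, i.e. k = 1.

1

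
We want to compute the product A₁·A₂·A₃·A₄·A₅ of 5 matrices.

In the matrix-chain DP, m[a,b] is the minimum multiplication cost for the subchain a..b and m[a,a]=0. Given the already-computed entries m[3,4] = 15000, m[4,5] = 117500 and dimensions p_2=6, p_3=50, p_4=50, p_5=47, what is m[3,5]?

29100

m[3,5] = min over k∈[3,4] of m[3,k]+m[k+1,5]+p_{2}·p_k·p_{5}.
k=3: 0 + 117500 + 6·50·47 = 131600; k=4: 15000 + 0 + 6·50·47 = 29100.
Minimum: 29100 at k=4.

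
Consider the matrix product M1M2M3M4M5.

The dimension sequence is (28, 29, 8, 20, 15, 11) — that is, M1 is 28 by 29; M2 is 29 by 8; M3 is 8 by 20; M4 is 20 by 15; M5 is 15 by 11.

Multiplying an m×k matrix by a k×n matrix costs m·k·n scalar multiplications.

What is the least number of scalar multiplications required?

12680

Adjacent pairs: M1M2 = 28·29·8 = 6496; M2M3 = 29·8·20 = 4640; M3M4 = 8·20·15 = 2400; M4M5 = 20·15·11 = 3300.
Length 3: M1..M3: k=1: 0+4640+28·29·20=20880; k=2: 6496+0+28·8·20=10976 → min 10976 | M2..M4: k=2: 0+2400+29·8·15=5880; k=3: 4640+0+29·20·15=13340 → min 5880 | M3..M5: k=3: 0+3300+8·20·11=5060; k=4: 2400+0+8·15·11=3720 → min 3720.
Length 4: M1..M4: k=1: 0+5880+28·29·15=18060; k=2: 6496+2400+28·8·15=12256; k=3: 10976+0+28·20·15=19376 → min 12256 | M2..M5: k=2: 0+3720+29·8·11=6272; k=3: 4640+3300+29·20·11=14320; k=4: 5880+0+29·15·11=10665 → min 6272.
Length 5: M1..M5: k=1: 0+6272+28·29·11=15204; k=2: 6496+3720+28·8·11=12680; k=3: 10976+3300+28·20·11=20436; k=4: 12256+0+28·15·11=16876 → min 12680.
Optimal order: ((M1M2)((M3M4)M5)) with cost 12680.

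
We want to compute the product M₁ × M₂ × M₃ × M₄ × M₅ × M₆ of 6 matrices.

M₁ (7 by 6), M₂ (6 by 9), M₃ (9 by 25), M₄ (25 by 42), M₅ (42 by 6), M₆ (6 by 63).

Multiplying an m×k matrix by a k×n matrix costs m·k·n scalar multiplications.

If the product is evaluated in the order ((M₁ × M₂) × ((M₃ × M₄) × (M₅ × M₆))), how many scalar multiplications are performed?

(M₁ × M₂): 7×6 by 6×9 → 7×9, cost 7·6·9 = 378
(M₃ × M₄): 9×25 by 25×42 → 9×42, cost 9·25·42 = 9450
(M₅ × M₆): 42×6 by 6×63 → 42×63, cost 42·6·63 = 15876
((M₃ × M₄) × (M₅ × M₆)): 9×42 by 42×63 → 9×63, cost 9·42·63 = 23814; cumulative 49140
((M₁ × M₂) × ((M₃ × M₄) × (M₅ × M₆))): 7×9 by 9×63 → 7×63, cost 7·9·63 = 3969; cumulative 53487
Total: 53487 scalar multiplications.

53487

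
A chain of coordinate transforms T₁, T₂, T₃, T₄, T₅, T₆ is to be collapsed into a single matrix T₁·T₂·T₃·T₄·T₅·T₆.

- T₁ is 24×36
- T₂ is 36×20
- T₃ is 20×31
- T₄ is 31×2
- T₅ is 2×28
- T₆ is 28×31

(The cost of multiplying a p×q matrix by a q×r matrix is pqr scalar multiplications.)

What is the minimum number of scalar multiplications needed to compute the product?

Adjacent pairs: T₁T₂ = 24·36·20 = 17280; T₂T₃ = 36·20·31 = 22320; T₃T₄ = 20·31·2 = 1240; T₄T₅ = 31·2·28 = 1736; T₅T₆ = 2·28·31 = 1736.
Length 3: T₁..T₃: k=1: 0+22320+24·36·31=49104; k=2: 17280+0+24·20·31=32160 → min 32160 | T₂..T₄: k=2: 0+1240+36·20·2=2680; k=3: 22320+0+36·31·2=24552 → min 2680 | T₃..T₅: k=3: 0+1736+20·31·28=19096; k=4: 1240+0+20·2·28=2360 → min 2360 | T₄..T₆: k=4: 0+1736+31·2·31=3658; k=5: 1736+0+31·28·31=28644 → min 3658.
Length 4: T₁..T₄: k=1: 0+2680+24·36·2=4408; k=2: 17280+1240+24·20·2=19480; k=3: 32160+0+24·31·2=33648 → min 4408 | T₂..T₅: k=2: 0+2360+36·20·28=22520; k=3: 22320+1736+36·31·28=55304; k=4: 2680+0+36·2·28=4696 → min 4696 | T₃..T₆: k=3: 0+3658+20·31·31=22878; k=4: 1240+1736+20·2·31=4216; k=5: 2360+0+20·28·31=19720 → min 4216.
Length 5: T₁..T₅: k=1: 0+4696+24·36·28=28888; k=2: 17280+2360+24·20·28=33080; k=3: 32160+1736+24·31·28=54728; k=4: 4408+0+24·2·28=5752 → min 5752 | T₂..T₆: k=2: 0+4216+36·20·31=26536; k=3: 22320+3658+36·31·31=60574; k=4: 2680+1736+36·2·31=6648; k=5: 4696+0+36·28·31=35944 → min 6648.
Length 6: T₁..T₆: k=1: 0+6648+24·36·31=33432; k=2: 17280+4216+24·20·31=36376; k=3: 32160+3658+24·31·31=58882; k=4: 4408+1736+24·2·31=7632; k=5: 5752+0+24·28·31=26584 → min 7632.
Optimal order: ((T₁·(T₂·(T₃·T₄)))·(T₅·T₆)) with cost 7632.

7632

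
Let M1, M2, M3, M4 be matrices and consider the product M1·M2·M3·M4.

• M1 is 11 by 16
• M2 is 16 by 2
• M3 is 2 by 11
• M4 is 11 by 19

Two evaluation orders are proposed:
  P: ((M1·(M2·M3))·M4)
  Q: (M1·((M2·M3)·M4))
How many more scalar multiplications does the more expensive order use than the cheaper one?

Order P = ((M1·(M2·M3))·M4): (M2·M3): 16×2 by 2×11 → 16×11, cost 16·2·11 = 352; (M1·(M2·M3)): 11×16 by 16×11 → 11×11, cost 11·16·11 = 1936; cumulative 2288; ((M1·(M2·M3))·M4): 11×11 by 11×19 → 11×19, cost 11·11·19 = 2299; cumulative 4587. Total 4587.
Order Q = (M1·((M2·M3)·M4)): (M2·M3): 16×2 by 2×11 → 16×11, cost 16·2·11 = 352; ((M2·M3)·M4): 16×11 by 11×19 → 16×19, cost 16·11·19 = 3344; cumulative 3696; (M1·((M2·M3)·M4)): 11×16 by 16×19 → 11×19, cost 11·16·19 = 3344; cumulative 7040. Total 7040.
Difference: |4587 − 7040| = 2453.

2453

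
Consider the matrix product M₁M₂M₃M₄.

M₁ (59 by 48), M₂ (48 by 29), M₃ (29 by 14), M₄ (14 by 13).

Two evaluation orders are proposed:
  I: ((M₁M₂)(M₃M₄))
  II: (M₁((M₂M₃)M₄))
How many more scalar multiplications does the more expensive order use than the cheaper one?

Order I = ((M₁M₂)(M₃M₄)): (M₁M₂): 59×48 by 48×29 → 59×29, cost 59·48·29 = 82128; (M₃M₄): 29×14 by 14×13 → 29×13, cost 29·14·13 = 5278; ((M₁M₂)(M₃M₄)): 59×29 by 29×13 → 59×13, cost 59·29·13 = 22243; cumulative 109649. Total 109649.
Order II = (M₁((M₂M₃)M₄)): (M₂M₃): 48×29 by 29×14 → 48×14, cost 48·29·14 = 19488; ((M₂M₃)M₄): 48×14 by 14×13 → 48×13, cost 48·14·13 = 8736; cumulative 28224; (M₁((M₂M₃)M₄)): 59×48 by 48×13 → 59×13, cost 59·48·13 = 36816; cumulative 65040. Total 65040.
Difference: |109649 − 65040| = 44609.

44609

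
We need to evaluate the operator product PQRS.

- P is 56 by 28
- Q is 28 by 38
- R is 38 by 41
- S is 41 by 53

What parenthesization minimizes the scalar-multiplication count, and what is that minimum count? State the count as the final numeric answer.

Adjacent pairs: PQ = 56·28·38 = 59584; QR = 28·38·41 = 43624; RS = 38·41·53 = 82574.
Length 3: P..R: k=1: 0+43624+56·28·41=107912; k=2: 59584+0+56·38·41=146832 → min 107912 | Q..S: k=2: 0+82574+28·38·53=138966; k=3: 43624+0+28·41·53=104468 → min 104468.
Length 4: P..S: k=1: 0+104468+56·28·53=187572; k=2: 59584+82574+56·38·53=254942; k=3: 107912+0+56·41·53=229600 → min 187572.
Optimal parenthesization: (P((QR)S)) with cost 187572.

187572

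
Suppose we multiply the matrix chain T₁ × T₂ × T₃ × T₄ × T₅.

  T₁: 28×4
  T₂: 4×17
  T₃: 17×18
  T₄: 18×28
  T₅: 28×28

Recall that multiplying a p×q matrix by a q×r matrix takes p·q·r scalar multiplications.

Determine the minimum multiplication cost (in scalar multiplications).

9512

Adjacent pairs: T₁T₂ = 28·4·17 = 1904; T₂T₃ = 4·17·18 = 1224; T₃T₄ = 17·18·28 = 8568; T₄T₅ = 18·28·28 = 14112.
Length 3: T₁..T₃: k=1: 0+1224+28·4·18=3240; k=2: 1904+0+28·17·18=10472 → min 3240 | T₂..T₄: k=2: 0+8568+4·17·28=10472; k=3: 1224+0+4·18·28=3240 → min 3240 | T₃..T₅: k=3: 0+14112+17·18·28=22680; k=4: 8568+0+17·28·28=21896 → min 21896.
Length 4: T₁..T₄: k=1: 0+3240+28·4·28=6376; k=2: 1904+8568+28·17·28=23800; k=3: 3240+0+28·18·28=17352 → min 6376 | T₂..T₅: k=2: 0+21896+4·17·28=23800; k=3: 1224+14112+4·18·28=17352; k=4: 3240+0+4·28·28=6376 → min 6376.
Length 5: T₁..T₅: k=1: 0+6376+28·4·28=9512; k=2: 1904+21896+28·17·28=37128; k=3: 3240+14112+28·18·28=31464; k=4: 6376+0+28·28·28=28328 → min 9512.
Optimal order: (T₁ × (((T₂ × T₃) × T₄) × T₅)) with cost 9512.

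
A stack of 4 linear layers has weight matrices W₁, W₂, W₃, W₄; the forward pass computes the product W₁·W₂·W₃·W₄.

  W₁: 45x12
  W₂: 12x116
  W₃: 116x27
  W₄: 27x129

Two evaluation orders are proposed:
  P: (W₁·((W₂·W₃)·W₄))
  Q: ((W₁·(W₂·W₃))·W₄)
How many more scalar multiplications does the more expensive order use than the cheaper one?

Order P = (W₁·((W₂·W₃)·W₄)): (W₂·W₃): 12×116 by 116×27 → 12×27, cost 12·116·27 = 37584; ((W₂·W₃)·W₄): 12×27 by 27×129 → 12×129, cost 12·27·129 = 41796; cumulative 79380; (W₁·((W₂·W₃)·W₄)): 45×12 by 12×129 → 45×129, cost 45·12·129 = 69660; cumulative 149040. Total 149040.
Order Q = ((W₁·(W₂·W₃))·W₄): (W₂·W₃): 12×116 by 116×27 → 12×27, cost 12·116·27 = 37584; (W₁·(W₂·W₃)): 45×12 by 12×27 → 45×27, cost 45·12·27 = 14580; cumulative 52164; ((W₁·(W₂·W₃))·W₄): 45×27 by 27×129 → 45×129, cost 45·27·129 = 156735; cumulative 208899. Total 208899.
Difference: |149040 − 208899| = 59859.

59859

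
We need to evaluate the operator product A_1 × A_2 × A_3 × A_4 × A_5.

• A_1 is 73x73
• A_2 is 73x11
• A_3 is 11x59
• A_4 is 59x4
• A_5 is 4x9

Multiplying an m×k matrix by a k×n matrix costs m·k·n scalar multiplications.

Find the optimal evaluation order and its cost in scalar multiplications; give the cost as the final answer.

29752

Adjacent pairs: A_1A_2 = 73·73·11 = 58619; A_2A_3 = 73·11·59 = 47377; A_3A_4 = 11·59·4 = 2596; A_4A_5 = 59·4·9 = 2124.
Length 3: A_1..A_3: k=1: 0+47377+73·73·59=361788; k=2: 58619+0+73·11·59=105996 → min 105996 | A_2..A_4: k=2: 0+2596+73·11·4=5808; k=3: 47377+0+73·59·4=64605 → min 5808 | A_3..A_5: k=3: 0+2124+11·59·9=7965; k=4: 2596+0+11·4·9=2992 → min 2992.
Length 4: A_1..A_4: k=1: 0+5808+73·73·4=27124; k=2: 58619+2596+73·11·4=64427; k=3: 105996+0+73·59·4=123224 → min 27124 | A_2..A_5: k=2: 0+2992+73·11·9=10219; k=3: 47377+2124+73·59·9=88264; k=4: 5808+0+73·4·9=8436 → min 8436.
Length 5: A_1..A_5: k=1: 0+8436+73·73·9=56397; k=2: 58619+2992+73·11·9=68838; k=3: 105996+2124+73·59·9=146883; k=4: 27124+0+73·4·9=29752 → min 29752.
Optimal parenthesization: ((A_1 × (A_2 × (A_3 × A_4))) × A_5) with cost 29752.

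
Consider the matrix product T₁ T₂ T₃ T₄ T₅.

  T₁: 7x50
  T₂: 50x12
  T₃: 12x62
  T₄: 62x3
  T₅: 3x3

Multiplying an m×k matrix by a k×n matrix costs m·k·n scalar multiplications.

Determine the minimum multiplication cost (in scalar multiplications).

5145

Adjacent pairs: T₁T₂ = 7·50·12 = 4200; T₂T₃ = 50·12·62 = 37200; T₃T₄ = 12·62·3 = 2232; T₄T₅ = 62·3·3 = 558.
Length 3: T₁..T₃: k=1: 0+37200+7·50·62=58900; k=2: 4200+0+7·12·62=9408 → min 9408 | T₂..T₄: k=2: 0+2232+50·12·3=4032; k=3: 37200+0+50·62·3=46500 → min 4032 | T₃..T₅: k=3: 0+558+12·62·3=2790; k=4: 2232+0+12·3·3=2340 → min 2340.
Length 4: T₁..T₄: k=1: 0+4032+7·50·3=5082; k=2: 4200+2232+7·12·3=6684; k=3: 9408+0+7·62·3=10710 → min 5082 | T₂..T₅: k=2: 0+2340+50·12·3=4140; k=3: 37200+558+50·62·3=47058; k=4: 4032+0+50·3·3=4482 → min 4140.
Length 5: T₁..T₅: k=1: 0+4140+7·50·3=5190; k=2: 4200+2340+7·12·3=6792; k=3: 9408+558+7·62·3=11268; k=4: 5082+0+7·3·3=5145 → min 5145.
Optimal order: ((T₁ (T₂ (T₃ T₄))) T₅) with cost 5145.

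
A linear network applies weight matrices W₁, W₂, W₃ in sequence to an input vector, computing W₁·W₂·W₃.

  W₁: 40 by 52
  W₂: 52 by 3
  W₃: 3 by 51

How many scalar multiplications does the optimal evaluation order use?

12360

Order (W₁·(W₂·W₃)): (W₂·W₃): 52×3 by 3×51 → 52×51, cost 52·3·51 = 7956; (W₁·(W₂·W₃)): 40×52 by 52×51 → 40×51, cost 40·52·51 = 106080; cumulative 114036. Total 114036.
Order ((W₁·W₂)·W₃): (W₁·W₂): 40×52 by 52×3 → 40×3, cost 40·52·3 = 6240; ((W₁·W₂)·W₃): 40×3 by 3×51 → 40×51, cost 40·3·51 = 6120; cumulative 12360. Total 12360.
Minimum: 12360.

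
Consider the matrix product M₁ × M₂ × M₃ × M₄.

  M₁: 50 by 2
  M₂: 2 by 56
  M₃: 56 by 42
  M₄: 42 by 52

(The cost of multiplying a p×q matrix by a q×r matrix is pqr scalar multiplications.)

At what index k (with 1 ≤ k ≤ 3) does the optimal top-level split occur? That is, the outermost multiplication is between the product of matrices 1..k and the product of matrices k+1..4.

1

Adjacent pairs: M₁M₂ = 50·2·56 = 5600; M₂M₃ = 2·56·42 = 4704; M₃M₄ = 56·42·52 = 122304.
Length 3: M₁..M₃: k=1: 0+4704+50·2·42=8904; k=2: 5600+0+50·56·42=123200 → min 8904 | M₂..M₄: k=2: 0+122304+2·56·52=128128; k=3: 4704+0+2·42·52=9072 → min 9072.
Top-level splits: k=1: (M₁..M₁)·(M₂..M₄) → 0+9072+50·2·52 = 14272; k=2: (M₁..M₂)·(M₃..M₄) → 5600+122304+50·56·52 = 273504; k=3: (M₁..M₃)·(M₄..M₄) → 8904+0+50·42·52 = 118104.
Best split is after M₁, i.e. k = 1.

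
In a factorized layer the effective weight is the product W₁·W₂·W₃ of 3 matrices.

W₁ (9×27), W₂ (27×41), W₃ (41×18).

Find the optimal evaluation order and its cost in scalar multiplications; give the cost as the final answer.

(W₁·(W₂·W₃)): cost 24300.
((W₁·W₂)·W₃): cost 16605.
Optimal: ((W₁·W₂)·W₃) with cost 16605.

16605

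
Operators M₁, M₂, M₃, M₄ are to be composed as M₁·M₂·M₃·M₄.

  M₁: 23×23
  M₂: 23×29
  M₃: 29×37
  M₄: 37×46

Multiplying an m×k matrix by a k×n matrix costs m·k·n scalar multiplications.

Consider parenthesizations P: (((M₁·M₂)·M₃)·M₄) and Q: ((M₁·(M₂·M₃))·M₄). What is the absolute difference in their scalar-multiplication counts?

4232

Order P = (((M₁·M₂)·M₃)·M₄): (M₁·M₂): 23×23 by 23×29 → 23×29, cost 23·23·29 = 15341; ((M₁·M₂)·M₃): 23×29 by 29×37 → 23×37, cost 23·29·37 = 24679; cumulative 40020; (((M₁·M₂)·M₃)·M₄): 23×37 by 37×46 → 23×46, cost 23·37·46 = 39146; cumulative 79166. Total 79166.
Order Q = ((M₁·(M₂·M₃))·M₄): (M₂·M₃): 23×29 by 29×37 → 23×37, cost 23·29·37 = 24679; (M₁·(M₂·M₃)): 23×23 by 23×37 → 23×37, cost 23·23·37 = 19573; cumulative 44252; ((M₁·(M₂·M₃))·M₄): 23×37 by 37×46 → 23×46, cost 23·37·46 = 39146; cumulative 83398. Total 83398.
Difference: |79166 − 83398| = 4232.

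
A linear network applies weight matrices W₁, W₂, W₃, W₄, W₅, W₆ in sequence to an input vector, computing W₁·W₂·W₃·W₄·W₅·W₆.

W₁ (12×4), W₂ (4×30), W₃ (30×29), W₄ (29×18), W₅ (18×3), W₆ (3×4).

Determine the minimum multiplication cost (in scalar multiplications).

Adjacent pairs: W₁W₂ = 12·4·30 = 1440; W₂W₃ = 4·30·29 = 3480; W₃W₄ = 30·29·18 = 15660; W₄W₅ = 29·18·3 = 1566; W₅W₆ = 18·3·4 = 216.
Length 3: W₁..W₃: k=1: 0+3480+12·4·29=4872; k=2: 1440+0+12·30·29=11880 → min 4872 | W₂..W₄: k=2: 0+15660+4·30·18=17820; k=3: 3480+0+4·29·18=5568 → min 5568 | W₃..W₅: k=3: 0+1566+30·29·3=4176; k=4: 15660+0+30·18·3=17280 → min 4176 | W₄..W₆: k=4: 0+216+29·18·4=2304; k=5: 1566+0+29·3·4=1914 → min 1914.
Length 4: W₁..W₄: k=1: 0+5568+12·4·18=6432; k=2: 1440+15660+12·30·18=23580; k=3: 4872+0+12·29·18=11136 → min 6432 | W₂..W₅: k=2: 0+4176+4·30·3=4536; k=3: 3480+1566+4·29·3=5394; k=4: 5568+0+4·18·3=5784 → min 4536 | W₃..W₆: k=3: 0+1914+30·29·4=5394; k=4: 15660+216+30·18·4=18036; k=5: 4176+0+30·3·4=4536 → min 4536.
Length 5: W₁..W₅: k=1: 0+4536+12·4·3=4680; k=2: 1440+4176+12·30·3=6696; k=3: 4872+1566+12·29·3=7482; k=4: 6432+0+12·18·3=7080 → min 4680 | W₂..W₆: k=2: 0+4536+4·30·4=5016; k=3: 3480+1914+4·29·4=5858; k=4: 5568+216+4·18·4=6072; k=5: 4536+0+4·3·4=4584 → min 4584.
Length 6: W₁..W₆: k=1: 0+4584+12·4·4=4776; k=2: 1440+4536+12·30·4=7416; k=3: 4872+1914+12·29·4=8178; k=4: 6432+216+12·18·4=7512; k=5: 4680+0+12·3·4=4824 → min 4776.
Optimal order: (W₁·((W₂·(W₃·(W₄·W₅)))·W₆)) with cost 4776.

4776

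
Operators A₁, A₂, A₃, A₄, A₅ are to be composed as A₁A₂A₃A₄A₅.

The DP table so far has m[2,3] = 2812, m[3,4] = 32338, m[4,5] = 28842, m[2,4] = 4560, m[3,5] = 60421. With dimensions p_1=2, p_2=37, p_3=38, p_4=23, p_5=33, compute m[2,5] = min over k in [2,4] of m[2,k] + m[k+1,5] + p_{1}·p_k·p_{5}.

6078

m[2,5] = min over k∈[2,4] of m[2,k]+m[k+1,5]+p_{1}·p_k·p_{5}.
k=2: 0 + 60421 + 2·37·33 = 62863; k=3: 2812 + 28842 + 2·38·33 = 34162; k=4: 4560 + 0 + 2·23·33 = 6078.
Minimum: 6078 at k=4.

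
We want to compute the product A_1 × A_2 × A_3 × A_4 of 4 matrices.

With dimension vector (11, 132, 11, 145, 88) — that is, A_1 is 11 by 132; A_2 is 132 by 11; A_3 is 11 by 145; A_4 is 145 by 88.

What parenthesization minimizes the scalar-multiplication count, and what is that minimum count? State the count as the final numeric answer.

Adjacent pairs: A_1A_2 = 11·132·11 = 15972; A_2A_3 = 132·11·145 = 210540; A_3A_4 = 11·145·88 = 140360.
Length 3: A_1..A_3: k=1: 0+210540+11·132·145=421080; k=2: 15972+0+11·11·145=33517 → min 33517 | A_2..A_4: k=2: 0+140360+132·11·88=268136; k=3: 210540+0+132·145·88=1894860 → min 268136.
Length 4: A_1..A_4: k=1: 0+268136+11·132·88=395912; k=2: 15972+140360+11·11·88=166980; k=3: 33517+0+11·145·88=173877 → min 166980.
Optimal parenthesization: ((A_1 × A_2) × (A_3 × A_4)) with cost 166980.

166980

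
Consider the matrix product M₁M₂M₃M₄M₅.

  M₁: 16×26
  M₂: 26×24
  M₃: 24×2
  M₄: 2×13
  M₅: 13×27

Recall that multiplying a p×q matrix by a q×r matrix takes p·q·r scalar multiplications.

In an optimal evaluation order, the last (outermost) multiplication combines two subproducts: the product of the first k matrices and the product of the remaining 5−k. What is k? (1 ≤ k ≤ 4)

Adjacent pairs: M₁M₂ = 16·26·24 = 9984; M₂M₃ = 26·24·2 = 1248; M₃M₄ = 24·2·13 = 624; M₄M₅ = 2·13·27 = 702.
Length 3: M₁..M₃: k=1: 0+1248+16·26·2=2080; k=2: 9984+0+16·24·2=10752 → min 2080 | M₂..M₄: k=2: 0+624+26·24·13=8736; k=3: 1248+0+26·2·13=1924 → min 1924 | M₃..M₅: k=3: 0+702+24·2·27=1998; k=4: 624+0+24·13·27=9048 → min 1998.
Length 4: M₁..M₄: k=1: 0+1924+16·26·13=7332; k=2: 9984+624+16·24·13=15600; k=3: 2080+0+16·2·13=2496 → min 2496 | M₂..M₅: k=2: 0+1998+26·24·27=18846; k=3: 1248+702+26·2·27=3354; k=4: 1924+0+26·13·27=11050 → min 3354.
Top-level splits: k=1: (M₁..M₁)·(M₂..M₅) → 0+3354+16·26·27 = 14586; k=2: (M₁..M₂)·(M₃..M₅) → 9984+1998+16·24·27 = 22350; k=3: (M₁..M₃)·(M₄..M₅) → 2080+702+16·2·27 = 3646; k=4: (M₁..M₄)·(M₅..M₅) → 2496+0+16·13·27 = 8112.
Best split is after M₃, i.e. k = 3.

3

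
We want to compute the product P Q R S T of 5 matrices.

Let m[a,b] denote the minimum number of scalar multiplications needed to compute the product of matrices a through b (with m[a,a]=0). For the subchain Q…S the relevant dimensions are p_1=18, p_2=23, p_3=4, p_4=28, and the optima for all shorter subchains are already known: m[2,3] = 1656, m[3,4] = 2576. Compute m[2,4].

m[2,4] = min over k∈[2,3] of m[2,k]+m[k+1,4]+p_{1}·p_k·p_{4}.
k=2: 0 + 2576 + 18·23·28 = 14168; k=3: 1656 + 0 + 18·4·28 = 3672.
Minimum: 3672 at k=3.

3672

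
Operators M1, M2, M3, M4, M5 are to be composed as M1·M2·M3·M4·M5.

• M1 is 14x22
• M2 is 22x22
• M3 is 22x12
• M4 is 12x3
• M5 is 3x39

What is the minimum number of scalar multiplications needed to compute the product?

4806

Adjacent pairs: M1M2 = 14·22·22 = 6776; M2M3 = 22·22·12 = 5808; M3M4 = 22·12·3 = 792; M4M5 = 12·3·39 = 1404.
Length 3: M1..M3: k=1: 0+5808+14·22·12=9504; k=2: 6776+0+14·22·12=10472 → min 9504 | M2..M4: k=2: 0+792+22·22·3=2244; k=3: 5808+0+22·12·3=6600 → min 2244 | M3..M5: k=3: 0+1404+22·12·39=11700; k=4: 792+0+22·3·39=3366 → min 3366.
Length 4: M1..M4: k=1: 0+2244+14·22·3=3168; k=2: 6776+792+14·22·3=8492; k=3: 9504+0+14·12·3=10008 → min 3168 | M2..M5: k=2: 0+3366+22·22·39=22242; k=3: 5808+1404+22·12·39=17508; k=4: 2244+0+22·3·39=4818 → min 4818.
Length 5: M1..M5: k=1: 0+4818+14·22·39=16830; k=2: 6776+3366+14·22·39=22154; k=3: 9504+1404+14·12·39=17460; k=4: 3168+0+14·3·39=4806 → min 4806.
Optimal order: ((M1·(M2·(M3·M4)))·M5) with cost 4806.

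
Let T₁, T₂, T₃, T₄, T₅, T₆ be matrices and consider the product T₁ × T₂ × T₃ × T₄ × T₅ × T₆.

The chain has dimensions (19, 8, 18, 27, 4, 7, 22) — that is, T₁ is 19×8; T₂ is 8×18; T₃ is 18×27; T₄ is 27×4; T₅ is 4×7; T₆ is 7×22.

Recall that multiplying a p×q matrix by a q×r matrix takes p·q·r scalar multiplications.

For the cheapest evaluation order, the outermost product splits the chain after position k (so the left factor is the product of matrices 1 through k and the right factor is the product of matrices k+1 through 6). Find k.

Adjacent pairs: T₁T₂ = 19·8·18 = 2736; T₂T₃ = 8·18·27 = 3888; T₃T₄ = 18·27·4 = 1944; T₄T₅ = 27·4·7 = 756; T₅T₆ = 4·7·22 = 616.
Length 3: T₁..T₃: k=1: 0+3888+19·8·27=7992; k=2: 2736+0+19·18·27=11970 → min 7992 | T₂..T₄: k=2: 0+1944+8·18·4=2520; k=3: 3888+0+8·27·4=4752 → min 2520 | T₃..T₅: k=3: 0+756+18·27·7=4158; k=4: 1944+0+18·4·7=2448 → min 2448 | T₄..T₆: k=4: 0+616+27·4·22=2992; k=5: 756+0+27·7·22=4914 → min 2992.
Length 4: T₁..T₄: k=1: 0+2520+19·8·4=3128; k=2: 2736+1944+19·18·4=6048; k=3: 7992+0+19·27·4=10044 → min 3128 | T₂..T₅: k=2: 0+2448+8·18·7=3456; k=3: 3888+756+8·27·7=6156; k=4: 2520+0+8·4·7=2744 → min 2744 | T₃..T₆: k=3: 0+2992+18·27·22=13684; k=4: 1944+616+18·4·22=4144; k=5: 2448+0+18·7·22=5220 → min 4144.
Length 5: T₁..T₅: k=1: 0+2744+19·8·7=3808; k=2: 2736+2448+19·18·7=7578; k=3: 7992+756+19·27·7=12339; k=4: 3128+0+19·4·7=3660 → min 3660 | T₂..T₆: k=2: 0+4144+8·18·22=7312; k=3: 3888+2992+8·27·22=11632; k=4: 2520+616+8·4·22=3840; k=5: 2744+0+8·7·22=3976 → min 3840.
Top-level splits: k=1: (T₁..T₁)·(T₂..T₆) → 0+3840+19·8·22 = 7184; k=2: (T₁..T₂)·(T₃..T₆) → 2736+4144+19·18·22 = 14404; k=3: (T₁..T₃)·(T₄..T₆) → 7992+2992+19·27·22 = 22270; k=4: (T₁..T₄)·(T₅..T₆) → 3128+616+19·4·22 = 5416; k=5: (T₁..T₅)·(T₆..T₆) → 3660+0+19·7·22 = 6586.
Best split is after T₄, i.e. k = 4.

4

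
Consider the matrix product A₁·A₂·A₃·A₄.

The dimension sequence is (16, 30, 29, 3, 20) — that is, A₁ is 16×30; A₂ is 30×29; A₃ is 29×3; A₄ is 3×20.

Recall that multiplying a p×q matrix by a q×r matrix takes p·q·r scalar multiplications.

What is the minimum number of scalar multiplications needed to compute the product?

Adjacent pairs: A₁A₂ = 16·30·29 = 13920; A₂A₃ = 30·29·3 = 2610; A₃A₄ = 29·3·20 = 1740.
Length 3: A₁..A₃: k=1: 0+2610+16·30·3=4050; k=2: 13920+0+16·29·3=15312 → min 4050 | A₂..A₄: k=2: 0+1740+30·29·20=19140; k=3: 2610+0+30·3·20=4410 → min 4410.
Length 4: A₁..A₄: k=1: 0+4410+16·30·20=14010; k=2: 13920+1740+16·29·20=24940; k=3: 4050+0+16·3·20=5010 → min 5010.
Optimal order: ((A₁·(A₂·A₃))·A₄) with cost 5010.

5010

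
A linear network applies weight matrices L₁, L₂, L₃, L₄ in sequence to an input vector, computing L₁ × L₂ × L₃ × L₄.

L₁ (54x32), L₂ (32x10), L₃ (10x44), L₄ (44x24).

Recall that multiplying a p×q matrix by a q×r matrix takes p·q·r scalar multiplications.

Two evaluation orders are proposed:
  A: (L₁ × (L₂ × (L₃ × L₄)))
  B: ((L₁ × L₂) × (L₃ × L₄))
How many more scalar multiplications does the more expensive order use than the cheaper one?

18912

Order A = (L₁ × (L₂ × (L₃ × L₄))): (L₃ × L₄): 10×44 by 44×24 → 10×24, cost 10·44·24 = 10560; (L₂ × (L₃ × L₄)): 32×10 by 10×24 → 32×24, cost 32·10·24 = 7680; cumulative 18240; (L₁ × (L₂ × (L₃ × L₄))): 54×32 by 32×24 → 54×24, cost 54·32·24 = 41472; cumulative 59712. Total 59712.
Order B = ((L₁ × L₂) × (L₃ × L₄)): (L₁ × L₂): 54×32 by 32×10 → 54×10, cost 54·32·10 = 17280; (L₃ × L₄): 10×44 by 44×24 → 10×24, cost 10·44·24 = 10560; ((L₁ × L₂) × (L₃ × L₄)): 54×10 by 10×24 → 54×24, cost 54·10·24 = 12960; cumulative 40800. Total 40800.
Difference: |59712 − 40800| = 18912.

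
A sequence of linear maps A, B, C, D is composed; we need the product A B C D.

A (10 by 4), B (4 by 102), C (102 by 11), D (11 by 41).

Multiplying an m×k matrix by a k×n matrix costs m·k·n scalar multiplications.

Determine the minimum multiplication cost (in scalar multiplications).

Adjacent pairs: AB = 10·4·102 = 4080; BC = 4·102·11 = 4488; CD = 102·11·41 = 46002.
Length 3: A..C: k=1: 0+4488+10·4·11=4928; k=2: 4080+0+10·102·11=15300 → min 4928 | B..D: k=2: 0+46002+4·102·41=62730; k=3: 4488+0+4·11·41=6292 → min 6292.
Length 4: A..D: k=1: 0+6292+10·4·41=7932; k=2: 4080+46002+10·102·41=91902; k=3: 4928+0+10·11·41=9438 → min 7932.
Optimal order: (A ((B C) D)) with cost 7932.

7932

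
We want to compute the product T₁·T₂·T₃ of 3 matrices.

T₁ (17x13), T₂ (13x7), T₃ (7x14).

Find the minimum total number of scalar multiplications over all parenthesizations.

Order (T₁·(T₂·T₃)): (T₂·T₃): 13×7 by 7×14 → 13×14, cost 13·7·14 = 1274; (T₁·(T₂·T₃)): 17×13 by 13×14 → 17×14, cost 17·13·14 = 3094; cumulative 4368. Total 4368.
Order ((T₁·T₂)·T₃): (T₁·T₂): 17×13 by 13×7 → 17×7, cost 17·13·7 = 1547; ((T₁·T₂)·T₃): 17×7 by 7×14 → 17×14, cost 17·7·14 = 1666; cumulative 3213. Total 3213.
Minimum: 3213.

3213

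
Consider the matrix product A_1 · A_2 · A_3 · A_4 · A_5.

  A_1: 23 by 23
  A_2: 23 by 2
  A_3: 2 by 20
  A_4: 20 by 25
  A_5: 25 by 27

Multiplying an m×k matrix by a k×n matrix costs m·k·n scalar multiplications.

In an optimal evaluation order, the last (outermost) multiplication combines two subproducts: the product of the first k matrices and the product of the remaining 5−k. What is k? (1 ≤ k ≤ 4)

Adjacent pairs: A_1A_2 = 23·23·2 = 1058; A_2A_3 = 23·2·20 = 920; A_3A_4 = 2·20·25 = 1000; A_4A_5 = 20·25·27 = 13500.
Length 3: A_1..A_3: k=1: 0+920+23·23·20=11500; k=2: 1058+0+23·2·20=1978 → min 1978 | A_2..A_4: k=2: 0+1000+23·2·25=2150; k=3: 920+0+23·20·25=12420 → min 2150 | A_3..A_5: k=3: 0+13500+2·20·27=14580; k=4: 1000+0+2·25·27=2350 → min 2350.
Length 4: A_1..A_4: k=1: 0+2150+23·23·25=15375; k=2: 1058+1000+23·2·25=3208; k=3: 1978+0+23·20·25=13478 → min 3208 | A_2..A_5: k=2: 0+2350+23·2·27=3592; k=3: 920+13500+23·20·27=26840; k=4: 2150+0+23·25·27=17675 → min 3592.
Top-level splits: k=1: (A_1..A_1)·(A_2..A_5) → 0+3592+23·23·27 = 17875; k=2: (A_1..A_2)·(A_3..A_5) → 1058+2350+23·2·27 = 4650; k=3: (A_1..A_3)·(A_4..A_5) → 1978+13500+23·20·27 = 27898; k=4: (A_1..A_4)·(A_5..A_5) → 3208+0+23·25·27 = 18733.
Best split is after A_2, i.e. k = 2.

2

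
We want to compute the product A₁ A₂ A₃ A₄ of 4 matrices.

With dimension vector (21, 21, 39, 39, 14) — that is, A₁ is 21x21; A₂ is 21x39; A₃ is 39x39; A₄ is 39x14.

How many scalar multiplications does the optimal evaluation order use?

Adjacent pairs: A₁A₂ = 21·21·39 = 17199; A₂A₃ = 21·39·39 = 31941; A₃A₄ = 39·39·14 = 21294.
Length 3: A₁..A₃: k=1: 0+31941+21·21·39=49140; k=2: 17199+0+21·39·39=49140 → min 49140 | A₂..A₄: k=2: 0+21294+21·39·14=32760; k=3: 31941+0+21·39·14=43407 → min 32760.
Length 4: A₁..A₄: k=1: 0+32760+21·21·14=38934; k=2: 17199+21294+21·39·14=49959; k=3: 49140+0+21·39·14=60606 → min 38934.
Optimal order: (A₁ (A₂ (A₃ A₄))) with cost 38934.

38934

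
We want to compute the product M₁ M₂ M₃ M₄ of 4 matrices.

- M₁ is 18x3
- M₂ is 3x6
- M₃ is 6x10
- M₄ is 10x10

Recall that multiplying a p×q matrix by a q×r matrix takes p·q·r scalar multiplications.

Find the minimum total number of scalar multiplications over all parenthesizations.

1020

Adjacent pairs: M₁M₂ = 18·3·6 = 324; M₂M₃ = 3·6·10 = 180; M₃M₄ = 6·10·10 = 600.
Length 3: M₁..M₃: k=1: 0+180+18·3·10=720; k=2: 324+0+18·6·10=1404 → min 720 | M₂..M₄: k=2: 0+600+3·6·10=780; k=3: 180+0+3·10·10=480 → min 480.
Length 4: M₁..M₄: k=1: 0+480+18·3·10=1020; k=2: 324+600+18·6·10=2004; k=3: 720+0+18·10·10=2520 → min 1020.
Optimal order: (M₁ ((M₂ M₃) M₄)) with cost 1020.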